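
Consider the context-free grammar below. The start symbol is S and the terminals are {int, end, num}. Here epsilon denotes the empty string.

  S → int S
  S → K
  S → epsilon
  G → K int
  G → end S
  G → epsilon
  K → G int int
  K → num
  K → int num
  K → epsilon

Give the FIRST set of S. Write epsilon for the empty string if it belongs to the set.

FIRST(S): from S→int S we get {int}; from S→K we get {epsilon, end, int, num}; from S→epsilon we get {epsilon}. So FIRST(S) = {epsilon, end, int, num}.
FIRST(G): from G→K int we get {end, int, num}; from G→end S we get {end}; from G→epsilon we get {epsilon}. So FIRST(G) = {epsilon, end, int, num}.
FIRST(K): from K→G int int we get {end, int, num}; from K→num we get {num}; from K→int num we get {int}; from K→epsilon we get {epsilon}. So FIRST(K) = {epsilon, end, int, num}.

{epsilon, end, int, num}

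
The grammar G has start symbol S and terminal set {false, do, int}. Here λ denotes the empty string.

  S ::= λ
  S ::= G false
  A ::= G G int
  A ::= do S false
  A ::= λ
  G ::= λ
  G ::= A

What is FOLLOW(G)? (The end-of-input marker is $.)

{do, false, int}

FIRST(S): from S::=λ we get {λ}; from S::=G false we get {do, false, int}. So FIRST(S) = {λ, do, false, int}.
FIRST(A): from A::=G G int we get {do, int}; from A::=do S false we get {do}; from A::=λ we get {λ}. So FIRST(A) = {λ, do, int}.
FIRST(G): from G::=λ we get {λ}; from G::=A we get {λ, do, int}. So FIRST(G) = {λ, do, int}.
FOLLOW(S) includes $ since S is the start symbol.
FOLLOW(S): in A::=do S false, S is followed by false with FIRST {false}. Thus FOLLOW(S) = {$, false}.
FOLLOW(G): in S::=G false, G is followed by false with FIRST {false}; in A::=G G int (occurrence 1), G is followed by G int with FIRST {do, int}; in A::=G G int (occurrence 2), G is followed by int with FIRST {int}. Thus FOLLOW(G) = {do, false, int}.
FOLLOW(A): in G::=A, the suffix after A is empty, so FOLLOW(A) ⊇ FOLLOW(G) = {do, false, int}. Thus FOLLOW(A) = {do, false, int}.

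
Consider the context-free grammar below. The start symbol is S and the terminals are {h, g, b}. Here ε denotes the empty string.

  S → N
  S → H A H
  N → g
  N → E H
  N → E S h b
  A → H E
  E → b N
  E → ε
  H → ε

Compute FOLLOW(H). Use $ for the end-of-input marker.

FIRST(E) = {ε, b}
FIRST(H) = {ε}
FIRST(A) = {ε, b}  (via H E)
FIRST(S) = {ε, b, g, h}  (via N, H A H)
FIRST(N) = {ε, b, g, h}  (via E H, E S h b)
FOLLOW(S) includes $ since S is the start symbol.
FOLLOW(S): in N→E S h b, S is followed by h b with FIRST {h}. Thus FOLLOW(S) = {$, h}.
FOLLOW(A): in S→H A H, A is followed by H with FIRST {ε}; in S→H A H, the suffix after A is nullable, so FOLLOW(A) ⊇ FOLLOW(S) = {$, h}. Thus FOLLOW(A) = {$, h}.
FOLLOW(N): in S→N, the suffix after N is empty, so FOLLOW(N) ⊇ FOLLOW(S) = {$, h}; in E→b N, the suffix after N is empty, so FOLLOW(N) ⊇ FOLLOW(E) = {$, b, g, h}. Thus FOLLOW(N) = {$, b, g, h}.
FOLLOW(E): in N→E H, E is followed by H with FIRST {ε}; in N→E H, the suffix after E is nullable, so FOLLOW(E) ⊇ FOLLOW(N) = {$, b, g, h}; in N→E S h b, E is followed by S h b with FIRST {b, g, h}; in A→H E, the suffix after E is empty, so FOLLOW(E) ⊇ FOLLOW(A) = {$, h}. Thus FOLLOW(E) = {$, b, g, h}.
FOLLOW(H): in S→H A H (occurrence 1), H is followed by A H with FIRST {ε, b}; in S→H A H (occurrence 1), the suffix after H is nullable, so FOLLOW(H) ⊇ FOLLOW(S) = {$, h}; in S→H A H (occurrence 2), the suffix after H is empty, so FOLLOW(H) ⊇ FOLLOW(S) = {$, h}; in N→E H, the suffix after H is empty, so FOLLOW(H) ⊇ FOLLOW(N) = {$, b, g, h}; in A→H E, H is followed by E with FIRST {ε, b}; in A→H E, the suffix after H is nullable, so FOLLOW(H) ⊇ FOLLOW(A) = {$, h}. Thus FOLLOW(H) = {$, b, g, h}.

{$, b, g, h}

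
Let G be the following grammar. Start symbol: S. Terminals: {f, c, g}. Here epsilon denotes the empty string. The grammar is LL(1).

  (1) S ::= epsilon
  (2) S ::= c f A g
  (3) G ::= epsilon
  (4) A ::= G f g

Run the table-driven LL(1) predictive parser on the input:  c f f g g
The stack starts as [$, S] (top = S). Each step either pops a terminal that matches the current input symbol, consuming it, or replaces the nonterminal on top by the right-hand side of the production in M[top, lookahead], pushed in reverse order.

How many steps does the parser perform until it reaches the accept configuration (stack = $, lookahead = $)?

8

     Stack      Input        Action
  1  $ S        c f f g g $  expand S ::= c f A g
  2  $ g A f c  c f f g g $  match c
  3  $ g A f    f f g g $    match f
  4  $ g A      f g g $      expand A ::= G f g
  5  $ g g f G  f g g $      expand G ::= epsilon
  6  $ g g f    f g g $      match f
  7  $ g g      g g $        match g
  8  $ g        g $          match g
Accept reached after 8 steps.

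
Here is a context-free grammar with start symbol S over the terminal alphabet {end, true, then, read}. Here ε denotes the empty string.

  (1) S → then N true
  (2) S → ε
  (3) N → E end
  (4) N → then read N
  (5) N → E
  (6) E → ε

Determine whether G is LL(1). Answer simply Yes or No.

FIRST(S) = {ε, then}
FIRST(N) = {ε, end, then}
FIRST(E) = {ε}
FOLLOW(S) = {$}
FOLLOW(N) = {true}
FOLLOW(E) = {end, true}
Each cell of M receives at most one production.

Yes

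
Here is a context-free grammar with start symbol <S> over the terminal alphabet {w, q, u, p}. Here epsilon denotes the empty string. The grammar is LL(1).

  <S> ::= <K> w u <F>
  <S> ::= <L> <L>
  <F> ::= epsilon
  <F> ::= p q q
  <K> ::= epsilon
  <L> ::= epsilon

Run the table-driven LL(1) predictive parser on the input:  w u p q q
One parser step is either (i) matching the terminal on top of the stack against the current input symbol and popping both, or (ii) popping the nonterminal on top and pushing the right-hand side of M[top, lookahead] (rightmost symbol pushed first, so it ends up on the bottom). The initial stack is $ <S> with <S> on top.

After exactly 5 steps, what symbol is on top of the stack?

     Stack          Input        Action
  1  $ <S>          w u p q q $  expand <S> ::= <K> w u <F>
  2  $ <F> u w <K>  w u p q q $  expand <K> ::= epsilon
  3  $ <F> u w      w u p q q $  match w
  4  $ <F> u        u p q q $    match u
  5  $ <F>          p q q $      expand <F> ::= p q q
Stack after step 5: $ q q p (top = p).

p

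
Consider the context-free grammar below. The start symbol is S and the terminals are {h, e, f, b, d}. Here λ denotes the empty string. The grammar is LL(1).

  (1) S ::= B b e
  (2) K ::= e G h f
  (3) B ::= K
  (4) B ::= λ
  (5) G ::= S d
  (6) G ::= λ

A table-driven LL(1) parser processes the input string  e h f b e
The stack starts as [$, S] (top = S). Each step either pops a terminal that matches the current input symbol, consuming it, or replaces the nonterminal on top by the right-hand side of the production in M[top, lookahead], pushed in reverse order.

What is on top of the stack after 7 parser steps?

b

     Stack          Input        Action
  1  $ S            e h f b e $  expand S ::= B b e
  2  $ e b B        e h f b e $  expand B ::= K
  3  $ e b K        e h f b e $  expand K ::= e G h f
  4  $ e b f h G e  e h f b e $  match e
  5  $ e b f h G    h f b e $    expand G ::= λ
  6  $ e b f h      h f b e $    match h
  7  $ e b f        f b e $      match f
Stack after step 7: $ e b (top = b).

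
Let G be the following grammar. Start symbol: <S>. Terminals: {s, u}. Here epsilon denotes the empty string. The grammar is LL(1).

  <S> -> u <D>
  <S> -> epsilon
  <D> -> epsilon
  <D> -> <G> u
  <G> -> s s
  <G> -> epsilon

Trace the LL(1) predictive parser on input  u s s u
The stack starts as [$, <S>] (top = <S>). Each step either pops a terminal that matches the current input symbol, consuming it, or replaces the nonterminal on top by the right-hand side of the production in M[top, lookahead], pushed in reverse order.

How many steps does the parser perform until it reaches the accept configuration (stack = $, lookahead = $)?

step 1: stack=$ <S>  input=u s s u $  — expand <S> -> u <D>
step 2: stack=$ <D> u  input=u s s u $  — match u
step 3: stack=$ <D>  input=s s u $  — expand <D> -> <G> u
step 4: stack=$ u <G>  input=s s u $  — expand <G> -> s s
step 5: stack=$ u s s  input=s s u $  — match s
step 6: stack=$ u s  input=s u $  — match s
step 7: stack=$ u  input=u $  — match u
Accept reached after 7 steps.

7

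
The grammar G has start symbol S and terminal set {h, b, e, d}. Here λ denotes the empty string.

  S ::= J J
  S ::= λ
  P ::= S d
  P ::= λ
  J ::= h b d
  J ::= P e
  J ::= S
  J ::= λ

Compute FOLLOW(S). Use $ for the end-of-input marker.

{$, d, e, h}

FIRST(S) = {λ, d, e, h}  (via J J)
FIRST(P) = {λ, d, e, h}  (via S d)
FIRST(J) = {λ, d, e, h}  (via P e, S)
FOLLOW(S) includes $ since S is the start symbol.
FOLLOW(P): in J::=P e, P is followed by e with FIRST {e}. Thus FOLLOW(P) = {e}.
FOLLOW(S): in P::=S d, S is followed by d with FIRST {d}; in J::=S, the suffix after S is empty, so FOLLOW(S) ⊇ FOLLOW(J) = {$, d, e, h}. Thus FOLLOW(S) = {$, d, e, h}.
FOLLOW(J): in S::=J J (occurrence 1), J is followed by J with FIRST {λ, d, e, h}; in S::=J J (occurrence 1), the suffix after J is nullable, so FOLLOW(J) ⊇ FOLLOW(S) = {$, d, e, h}; in S::=J J (occurrence 2), the suffix after J is empty, so FOLLOW(J) ⊇ FOLLOW(S) = {$, d, e, h}. Thus FOLLOW(J) = {$, d, e, h}.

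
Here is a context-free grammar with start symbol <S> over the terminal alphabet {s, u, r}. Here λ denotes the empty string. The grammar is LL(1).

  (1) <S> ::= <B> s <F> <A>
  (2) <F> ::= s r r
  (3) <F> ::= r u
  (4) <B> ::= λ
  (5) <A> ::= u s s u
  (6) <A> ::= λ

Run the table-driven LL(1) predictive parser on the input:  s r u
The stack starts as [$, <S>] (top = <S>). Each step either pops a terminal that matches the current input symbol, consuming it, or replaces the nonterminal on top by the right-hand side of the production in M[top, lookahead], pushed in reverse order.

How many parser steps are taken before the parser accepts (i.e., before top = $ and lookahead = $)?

7

step 1: stack=$ <S>  input=s r u $  — expand <S> ::= <B> s <F> <A>
step 2: stack=$ <A> <F> s <B>  input=s r u $  — expand <B> ::= λ
step 3: stack=$ <A> <F> s  input=s r u $  — match s
step 4: stack=$ <A> <F>  input=r u $  — expand <F> ::= r u
step 5: stack=$ <A> u r  input=r u $  — match r
step 6: stack=$ <A> u  input=u $  — match u
step 7: stack=$ <A>  input=$  — expand <A> ::= λ
Accept reached after 7 steps.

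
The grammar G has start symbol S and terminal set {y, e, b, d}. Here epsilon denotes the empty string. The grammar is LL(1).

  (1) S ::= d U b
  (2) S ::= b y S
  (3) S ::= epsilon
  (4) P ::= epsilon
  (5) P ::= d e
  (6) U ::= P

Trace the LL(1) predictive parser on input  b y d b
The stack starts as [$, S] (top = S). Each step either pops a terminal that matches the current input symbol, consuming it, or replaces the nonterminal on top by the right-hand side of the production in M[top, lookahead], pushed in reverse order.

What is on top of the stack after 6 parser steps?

     Stack    Input      Action
  1  $ S      b y d b $  expand S ::= b y S
  2  $ S y b  b y d b $  match b
  3  $ S y    y d b $    match y
  4  $ S      d b $      expand S ::= d U b
  5  $ b U d  d b $      match d
  6  $ b U    b $        expand U ::= P
Stack after step 6: $ b P (top = P).

P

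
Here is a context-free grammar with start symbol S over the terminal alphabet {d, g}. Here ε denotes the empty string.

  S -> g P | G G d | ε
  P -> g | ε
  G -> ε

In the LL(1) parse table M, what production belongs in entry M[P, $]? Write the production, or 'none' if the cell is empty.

P -> ε

FIRST(P) = {ε, g}
FIRST(G) = {ε}
FIRST(S) = {ε, d, g}  (via G G d)
FOLLOW(S) includes $ since S is the start symbol.
FOLLOW(S): S appears on no right-hand side. Thus FOLLOW(S) = {$}.
FOLLOW(P): in S->g P, the suffix after P is empty, so FOLLOW(P) ⊇ FOLLOW(S) = {$}. Thus FOLLOW(P) = {$}.
For P -> g: FIRST(g) = {g}, so it goes in M[P, t] for t ∈ {g}.
For P -> ε: FIRST(ε) = {ε}, so it goes in M[P, t] for t ∈ {}; since ε ∈ FIRST, also for every t ∈ FOLLOW(P) = {$}.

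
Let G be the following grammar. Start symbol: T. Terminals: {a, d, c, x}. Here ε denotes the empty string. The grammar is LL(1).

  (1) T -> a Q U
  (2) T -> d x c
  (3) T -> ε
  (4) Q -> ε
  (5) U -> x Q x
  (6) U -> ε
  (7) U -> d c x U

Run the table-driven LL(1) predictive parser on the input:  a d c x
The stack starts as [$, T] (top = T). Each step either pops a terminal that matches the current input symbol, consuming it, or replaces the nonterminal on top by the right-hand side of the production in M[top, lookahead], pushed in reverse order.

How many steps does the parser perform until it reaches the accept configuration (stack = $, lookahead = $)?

step 1: stack=$ T  input=a d c x $  — expand T -> a Q U
step 2: stack=$ U Q a  input=a d c x $  — match a
step 3: stack=$ U Q  input=d c x $  — expand Q -> ε
step 4: stack=$ U  input=d c x $  — expand U -> d c x U
step 5: stack=$ U x c d  input=d c x $  — match d
step 6: stack=$ U x c  input=c x $  — match c
step 7: stack=$ U x  input=x $  — match x
step 8: stack=$ U  input=$  — expand U -> ε
Accept reached after 8 steps.

8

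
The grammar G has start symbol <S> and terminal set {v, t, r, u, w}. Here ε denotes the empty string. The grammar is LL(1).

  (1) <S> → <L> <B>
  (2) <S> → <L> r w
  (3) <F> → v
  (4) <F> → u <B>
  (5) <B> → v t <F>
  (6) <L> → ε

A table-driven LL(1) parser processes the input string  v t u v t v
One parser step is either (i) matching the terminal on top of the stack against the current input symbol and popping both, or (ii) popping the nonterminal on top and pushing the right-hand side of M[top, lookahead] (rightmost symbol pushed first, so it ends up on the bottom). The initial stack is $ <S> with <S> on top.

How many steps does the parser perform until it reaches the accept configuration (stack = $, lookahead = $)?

12

step 1: stack=$ <S>  input=v t u v t v $  — expand <S> → <L> <B>
step 2: stack=$ <B> <L>  input=v t u v t v $  — expand <L> → ε
step 3: stack=$ <B>  input=v t u v t v $  — expand <B> → v t <F>
step 4: stack=$ <F> t v  input=v t u v t v $  — match v
step 5: stack=$ <F> t  input=t u v t v $  — match t
step 6: stack=$ <F>  input=u v t v $  — expand <F> → u <B>
step 7: stack=$ <B> u  input=u v t v $  — match u
step 8: stack=$ <B>  input=v t v $  — expand <B> → v t <F>
step 9: stack=$ <F> t v  input=v t v $  — match v
step 10: stack=$ <F> t  input=t v $  — match t
step 11: stack=$ <F>  input=v $  — expand <F> → v
step 12: stack=$ v  input=v $  — match v
Accept reached after 12 steps.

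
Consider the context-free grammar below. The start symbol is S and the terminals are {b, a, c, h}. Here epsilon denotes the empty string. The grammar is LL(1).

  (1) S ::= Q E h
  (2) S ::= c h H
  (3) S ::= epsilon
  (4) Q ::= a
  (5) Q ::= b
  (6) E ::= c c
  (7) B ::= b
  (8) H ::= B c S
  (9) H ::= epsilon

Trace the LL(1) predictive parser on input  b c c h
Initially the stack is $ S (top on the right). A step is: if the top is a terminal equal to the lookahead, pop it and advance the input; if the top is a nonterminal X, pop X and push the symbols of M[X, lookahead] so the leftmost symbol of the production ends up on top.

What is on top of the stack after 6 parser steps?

h

     Stack    Input      Action
  1  $ S      b c c h $  expand S ::= Q E h
  2  $ h E Q  b c c h $  expand Q ::= b
  3  $ h E b  b c c h $  match b
  4  $ h E    c c h $    expand E ::= c c
  5  $ h c c  c c h $    match c
  6  $ h c    c h $      match c
Stack after step 6: $ h (top = h).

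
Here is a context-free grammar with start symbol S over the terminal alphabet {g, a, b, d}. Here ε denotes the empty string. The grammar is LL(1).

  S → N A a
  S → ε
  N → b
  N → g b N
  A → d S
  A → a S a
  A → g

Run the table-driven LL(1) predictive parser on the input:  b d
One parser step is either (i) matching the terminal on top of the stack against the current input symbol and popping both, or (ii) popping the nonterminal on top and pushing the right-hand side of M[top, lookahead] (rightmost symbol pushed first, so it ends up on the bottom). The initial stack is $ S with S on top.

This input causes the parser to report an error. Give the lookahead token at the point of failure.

$

     Stack    Input  Action
  1  $ S      b d $  expand S → N A a
  2  $ a A N  b d $  expand N → b
  3  $ a A b  b d $  match b
  4  $ a A    d $    expand A → d S
  5  $ a S d  d $    match d
  6  $ a S    $      expand S → ε
  7  $ a      $      error: top is terminal a but lookahead is $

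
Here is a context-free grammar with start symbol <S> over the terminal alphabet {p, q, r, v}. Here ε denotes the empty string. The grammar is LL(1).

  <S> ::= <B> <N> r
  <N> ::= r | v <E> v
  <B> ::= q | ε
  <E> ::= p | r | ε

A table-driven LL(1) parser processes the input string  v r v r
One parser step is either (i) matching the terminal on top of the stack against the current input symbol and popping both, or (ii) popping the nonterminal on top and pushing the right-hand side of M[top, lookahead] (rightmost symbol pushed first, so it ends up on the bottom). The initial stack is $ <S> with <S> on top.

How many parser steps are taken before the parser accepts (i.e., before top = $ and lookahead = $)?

8

     Stack        Input      Action
  1  $ <S>        v r v r $  expand <S> ::= <B> <N> r
  2  $ r <N> <B>  v r v r $  expand <B> ::= ε
  3  $ r <N>      v r v r $  expand <N> ::= v <E> v
  4  $ r v <E> v  v r v r $  match v
  5  $ r v <E>    r v r $    expand <E> ::= r
  6  $ r v r      r v r $    match r
  7  $ r v        v r $      match v
  8  $ r          r $        match r
Accept reached after 8 steps.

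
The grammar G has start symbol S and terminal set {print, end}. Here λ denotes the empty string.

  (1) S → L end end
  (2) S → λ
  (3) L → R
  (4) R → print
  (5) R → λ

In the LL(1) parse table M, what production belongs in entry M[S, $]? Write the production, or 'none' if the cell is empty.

FIRST(R) = {λ, print}
FIRST(L) = {λ, print}  (via R)
FIRST(S) = {λ, end, print}  (via L end end)
FOLLOW(S) includes $ since S is the start symbol.
FOLLOW(S): S appears on no right-hand side. Thus FOLLOW(S) = {$}.
For S → L end end: FIRST(L end end) = {end, print}, so it goes in M[S, t] for t ∈ {end, print}.
For S → λ: FIRST(λ) = {λ}, so it goes in M[S, t] for t ∈ {}; since λ ∈ FIRST, also for every t ∈ FOLLOW(S) = {$}.

S → λ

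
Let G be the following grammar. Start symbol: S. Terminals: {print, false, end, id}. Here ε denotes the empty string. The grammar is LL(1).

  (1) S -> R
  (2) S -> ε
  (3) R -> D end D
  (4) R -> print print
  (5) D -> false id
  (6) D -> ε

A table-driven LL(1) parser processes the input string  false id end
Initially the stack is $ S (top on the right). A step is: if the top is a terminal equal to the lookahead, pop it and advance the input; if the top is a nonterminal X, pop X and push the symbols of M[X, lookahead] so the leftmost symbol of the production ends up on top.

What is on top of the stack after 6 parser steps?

step 1: stack=$ S  input=false id end $  — expand S -> R
step 2: stack=$ R  input=false id end $  — expand R -> D end D
step 3: stack=$ D end D  input=false id end $  — expand D -> false id
step 4: stack=$ D end id false  input=false id end $  — match false
step 5: stack=$ D end id  input=id end $  — match id
step 6: stack=$ D end  input=end $  — match end
Stack after step 6: $ D (top = D).

D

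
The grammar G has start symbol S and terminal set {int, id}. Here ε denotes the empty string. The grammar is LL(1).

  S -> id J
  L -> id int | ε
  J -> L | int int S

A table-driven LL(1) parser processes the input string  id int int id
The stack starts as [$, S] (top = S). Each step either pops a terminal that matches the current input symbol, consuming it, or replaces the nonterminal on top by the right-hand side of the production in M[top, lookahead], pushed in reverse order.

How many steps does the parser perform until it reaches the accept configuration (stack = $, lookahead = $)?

step 1: stack=$ S  input=id int int id $  — expand S -> id J
step 2: stack=$ J id  input=id int int id $  — match id
step 3: stack=$ J  input=int int id $  — expand J -> int int S
step 4: stack=$ S int int  input=int int id $  — match int
step 5: stack=$ S int  input=int id $  — match int
step 6: stack=$ S  input=id $  — expand S -> id J
step 7: stack=$ J id  input=id $  — match id
step 8: stack=$ J  input=$  — expand J -> L
step 9: stack=$ L  input=$  — expand L -> ε
Accept reached after 9 steps.

9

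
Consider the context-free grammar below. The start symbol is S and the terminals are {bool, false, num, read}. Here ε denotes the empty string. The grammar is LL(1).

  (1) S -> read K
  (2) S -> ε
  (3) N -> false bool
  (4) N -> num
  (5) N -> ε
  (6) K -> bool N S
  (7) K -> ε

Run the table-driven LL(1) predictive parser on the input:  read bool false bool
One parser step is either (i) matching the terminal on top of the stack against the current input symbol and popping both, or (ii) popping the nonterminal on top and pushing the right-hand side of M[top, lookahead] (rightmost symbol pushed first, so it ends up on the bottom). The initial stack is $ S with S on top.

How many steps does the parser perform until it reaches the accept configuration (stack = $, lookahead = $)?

8

step 1: stack=$ S  input=read bool false bool $  — expand S -> read K
step 2: stack=$ K read  input=read bool false bool $  — match read
step 3: stack=$ K  input=bool false bool $  — expand K -> bool N S
step 4: stack=$ S N bool  input=bool false bool $  — match bool
step 5: stack=$ S N  input=false bool $  — expand N -> false bool
step 6: stack=$ S bool false  input=false bool $  — match false
step 7: stack=$ S bool  input=bool $  — match bool
step 8: stack=$ S  input=$  — expand S -> ε
Accept reached after 8 steps.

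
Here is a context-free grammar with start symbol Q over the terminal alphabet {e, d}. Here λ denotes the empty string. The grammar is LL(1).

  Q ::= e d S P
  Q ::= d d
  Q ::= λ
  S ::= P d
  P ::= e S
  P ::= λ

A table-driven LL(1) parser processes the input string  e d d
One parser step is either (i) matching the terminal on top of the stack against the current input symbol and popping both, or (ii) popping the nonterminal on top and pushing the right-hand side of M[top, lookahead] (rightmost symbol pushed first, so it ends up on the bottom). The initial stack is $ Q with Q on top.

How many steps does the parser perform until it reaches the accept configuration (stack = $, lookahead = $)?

7

step 1: stack=$ Q  input=e d d $  — expand Q ::= e d S P
step 2: stack=$ P S d e  input=e d d $  — match e
step 3: stack=$ P S d  input=d d $  — match d
step 4: stack=$ P S  input=d $  — expand S ::= P d
step 5: stack=$ P d P  input=d $  — expand P ::= λ
step 6: stack=$ P d  input=d $  — match d
step 7: stack=$ P  input=$  — expand P ::= λ
Accept reached after 7 steps.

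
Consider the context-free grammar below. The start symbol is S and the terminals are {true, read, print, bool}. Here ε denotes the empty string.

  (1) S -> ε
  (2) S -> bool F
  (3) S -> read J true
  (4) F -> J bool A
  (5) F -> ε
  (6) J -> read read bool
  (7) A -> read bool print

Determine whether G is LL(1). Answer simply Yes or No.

FIRST(S) = {ε, bool, read}
FIRST(F) = {ε, read}
FIRST(J) = {read}
FIRST(A) = {read}
FOLLOW(S) = {$}
FOLLOW(F) = {$}
FOLLOW(J) = {bool, true}
FOLLOW(A) = {$}
Each cell of M receives at most one production.

Yes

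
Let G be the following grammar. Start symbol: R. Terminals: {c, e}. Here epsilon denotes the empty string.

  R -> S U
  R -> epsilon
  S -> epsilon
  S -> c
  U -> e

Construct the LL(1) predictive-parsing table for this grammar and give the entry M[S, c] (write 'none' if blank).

S -> c

FIRST(S): from S->epsilon we get {epsilon}; from S->c we get {c}. So FIRST(S) = {epsilon, c}.
FIRST(U): from U->e we get {e}. So FIRST(U) = {e}.
FIRST(R): from R->S U we get {c, e}; from R->epsilon we get {epsilon}. So FIRST(R) = {epsilon, c, e}.
FOLLOW(R) includes $ since R is the start symbol.
FOLLOW(S): in R->S U, S is followed by U with FIRST {e}. Thus FOLLOW(S) = {e}.
For S -> epsilon: FIRST(epsilon) = {epsilon}, so it goes in M[S, t] for t ∈ {}; since epsilon ∈ FIRST, also for every t ∈ FOLLOW(S) = {e}.
For S -> c: FIRST(c) = {c}, so it goes in M[S, t] for t ∈ {c}.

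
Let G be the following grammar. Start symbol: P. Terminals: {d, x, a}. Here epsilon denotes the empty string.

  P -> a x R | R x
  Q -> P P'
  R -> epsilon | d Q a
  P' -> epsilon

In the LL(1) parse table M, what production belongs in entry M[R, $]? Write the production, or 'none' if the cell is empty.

R -> epsilon

FIRST(R) = {epsilon, d}
FIRST(P') = {epsilon}
FIRST(P) = {a, d, x}  (via R x)
FIRST(Q) = {a, d, x}  (via P P')
FOLLOW(P) includes $ since P is the start symbol.
FOLLOW(P): in Q->P P', P is followed by P' with FIRST {epsilon}; in Q->P P', the suffix after P is nullable, so FOLLOW(P) ⊇ FOLLOW(Q) = {a}. Thus FOLLOW(P) = {$, a}.
FOLLOW(R): in P->a x R, the suffix after R is empty, so FOLLOW(R) ⊇ FOLLOW(P) = {$, a}; in P->R x, R is followed by x with FIRST {x}. Thus FOLLOW(R) = {$, a, x}.
For R -> epsilon: FIRST(epsilon) = {epsilon}, so it goes in M[R, t] for t ∈ {}; since epsilon ∈ FIRST, also for every t ∈ FOLLOW(R) = {$, a, x}.
For R -> d Q a: FIRST(d Q a) = {d}, so it goes in M[R, t] for t ∈ {d}.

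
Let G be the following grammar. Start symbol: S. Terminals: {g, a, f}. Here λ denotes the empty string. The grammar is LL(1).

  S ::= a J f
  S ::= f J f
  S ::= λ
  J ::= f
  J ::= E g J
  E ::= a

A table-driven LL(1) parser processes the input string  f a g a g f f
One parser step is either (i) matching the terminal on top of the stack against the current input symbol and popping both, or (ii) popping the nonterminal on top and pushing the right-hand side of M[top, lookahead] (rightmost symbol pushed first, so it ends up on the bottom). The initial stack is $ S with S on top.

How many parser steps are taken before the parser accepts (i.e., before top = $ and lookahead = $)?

      Stack      Input            Action
   1  $ S        f a g a g f f $  expand S ::= f J f
   2  $ f J f    f a g a g f f $  match f
   3  $ f J      a g a g f f $    expand J ::= E g J
   4  $ f J g E  a g a g f f $    expand E ::= a
   5  $ f J g a  a g a g f f $    match a
   6  $ f J g    g a g f f $      match g
   7  $ f J      a g f f $        expand J ::= E g J
   8  $ f J g E  a g f f $        expand E ::= a
   9  $ f J g a  a g f f $        match a
  10  $ f J g    g f f $          match g
  11  $ f J      f f $            expand J ::= f
  12  $ f f      f f $            match f
  13  $ f        f $              match f
Accept reached after 13 steps.

13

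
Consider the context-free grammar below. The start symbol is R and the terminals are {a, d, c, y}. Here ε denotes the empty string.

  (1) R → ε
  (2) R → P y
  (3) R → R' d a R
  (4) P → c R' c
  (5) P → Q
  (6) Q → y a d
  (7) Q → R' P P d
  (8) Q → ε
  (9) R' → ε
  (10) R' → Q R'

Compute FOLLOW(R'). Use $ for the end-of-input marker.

FIRST(R): from R→ε we get {ε}; from R→P y we get {c, d, y}; from R→R' d a R we get {c, d, y}. So FIRST(R) = {ε, c, d, y}.
FIRST(P): from P→c R' c we get {c}; from P→Q we get {ε, c, d, y}. So FIRST(P) = {ε, c, d, y}.
FIRST(Q): from Q→y a d we get {y}; from Q→R' P P d we get {c, d, y}; from Q→ε we get {ε}. So FIRST(Q) = {ε, c, d, y}.
FIRST(R'): from R'→ε we get {ε}; from R'→Q R' we get {ε, c, d, y}. So FIRST(R') = {ε, c, d, y}.
FOLLOW(R) includes $ since R is the start symbol.
FOLLOW(R): in R→R' d a R, the suffix after R is empty (adds nothing new). Thus FOLLOW(R) = {$}.
FOLLOW(P): in R→P y, P is followed by y with FIRST {y}; in Q→R' P P d (occurrence 1), P is followed by P d with FIRST {c, d, y}; in Q→R' P P d (occurrence 2), P is followed by d with FIRST {d}. Thus FOLLOW(P) = {c, d, y}.
FOLLOW(R'): in R→R' d a R, R' is followed by d a R with FIRST {d}; in P→c R' c, R' is followed by c with FIRST {c}; in Q→R' P P d, R' is followed by P P d with FIRST {c, d, y}; in R'→Q R', the suffix after R' is empty (adds nothing new). Thus FOLLOW(R') = {c, d, y}.
FOLLOW(Q): in P→Q, the suffix after Q is empty, so FOLLOW(Q) ⊇ FOLLOW(P) = {c, d, y}; in R'→Q R', Q is followed by R' with FIRST {ε, c, d, y}; in R'→Q R', the suffix after Q is nullable, so FOLLOW(Q) ⊇ FOLLOW(R') = {c, d, y}. Thus FOLLOW(Q) = {c, d, y}.

{c, d, y}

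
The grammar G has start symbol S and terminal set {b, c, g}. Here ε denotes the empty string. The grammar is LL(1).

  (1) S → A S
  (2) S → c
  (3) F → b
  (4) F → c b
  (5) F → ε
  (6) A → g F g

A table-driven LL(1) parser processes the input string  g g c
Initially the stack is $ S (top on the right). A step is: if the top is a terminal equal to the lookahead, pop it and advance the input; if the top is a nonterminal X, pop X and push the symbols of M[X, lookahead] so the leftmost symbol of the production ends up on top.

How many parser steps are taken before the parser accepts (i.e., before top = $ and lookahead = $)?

     Stack      Input    Action
  1  $ S        g g c $  expand S → A S
  2  $ S A      g g c $  expand A → g F g
  3  $ S g F g  g g c $  match g
  4  $ S g F    g c $    expand F → ε
  5  $ S g      g c $    match g
  6  $ S        c $      expand S → c
  7  $ c        c $      match c
Accept reached after 7 steps.

7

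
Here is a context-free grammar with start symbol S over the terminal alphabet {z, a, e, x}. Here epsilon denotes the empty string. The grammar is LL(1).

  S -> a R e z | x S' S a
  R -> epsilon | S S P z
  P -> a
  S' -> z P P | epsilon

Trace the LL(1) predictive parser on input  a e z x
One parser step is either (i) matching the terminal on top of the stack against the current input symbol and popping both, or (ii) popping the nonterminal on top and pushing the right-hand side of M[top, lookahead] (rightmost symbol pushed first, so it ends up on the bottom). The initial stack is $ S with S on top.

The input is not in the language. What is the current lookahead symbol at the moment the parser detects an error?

step 1: stack=$ S  input=a e z x $  — expand S -> a R e z
step 2: stack=$ z e R a  input=a e z x $  — match a
step 3: stack=$ z e R  input=e z x $  — expand R -> epsilon
step 4: stack=$ z e  input=e z x $  — match e
step 5: stack=$ z  input=z x $  — match z
step 6: stack=$  input=x $  — error: stack empty but input remains

x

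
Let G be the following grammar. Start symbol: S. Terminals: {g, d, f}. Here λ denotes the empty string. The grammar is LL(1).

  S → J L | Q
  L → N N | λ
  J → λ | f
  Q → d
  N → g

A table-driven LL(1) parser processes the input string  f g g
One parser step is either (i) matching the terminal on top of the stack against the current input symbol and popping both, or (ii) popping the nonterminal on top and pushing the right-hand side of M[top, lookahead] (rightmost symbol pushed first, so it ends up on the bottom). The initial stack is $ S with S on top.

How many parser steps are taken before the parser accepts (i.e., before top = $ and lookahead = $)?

step 1: stack=$ S  input=f g g $  — expand S → J L
step 2: stack=$ L J  input=f g g $  — expand J → f
step 3: stack=$ L f  input=f g g $  — match f
step 4: stack=$ L  input=g g $  — expand L → N N
step 5: stack=$ N N  input=g g $  — expand N → g
step 6: stack=$ N g  input=g g $  — match g
step 7: stack=$ N  input=g $  — expand N → g
step 8: stack=$ g  input=g $  — match g
Accept reached after 8 steps.

8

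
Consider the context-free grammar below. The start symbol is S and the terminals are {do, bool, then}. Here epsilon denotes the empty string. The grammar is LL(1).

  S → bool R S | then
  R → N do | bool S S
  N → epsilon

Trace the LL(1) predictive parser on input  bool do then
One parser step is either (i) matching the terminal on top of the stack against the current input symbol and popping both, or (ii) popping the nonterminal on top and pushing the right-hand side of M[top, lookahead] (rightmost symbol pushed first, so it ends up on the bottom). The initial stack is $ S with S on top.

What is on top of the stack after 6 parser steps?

then

     Stack       Input           Action
  1  $ S         bool do then $  expand S → bool R S
  2  $ S R bool  bool do then $  match bool
  3  $ S R       do then $       expand R → N do
  4  $ S do N    do then $       expand N → epsilon
  5  $ S do      do then $       match do
  6  $ S         then $          expand S → then
Stack after step 6: $ then (top = then).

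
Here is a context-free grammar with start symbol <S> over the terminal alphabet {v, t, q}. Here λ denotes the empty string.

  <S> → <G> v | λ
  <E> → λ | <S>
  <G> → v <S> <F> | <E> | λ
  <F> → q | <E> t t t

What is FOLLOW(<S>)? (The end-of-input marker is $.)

{$, q, t, v}

FIRST(<S>) = {λ, v}  (via <G> v)
FIRST(<E>) = {λ, v}  (via <S>)
FIRST(<G>) = {λ, v}  (via <E>)
FIRST(<F>) = {q, t, v}  (via <E> t t t)
FOLLOW(<S>) includes $ since <S> is the start symbol.
FOLLOW(<G>): in <S>→<G> v, <G> is followed by v with FIRST {v}. Thus FOLLOW(<G>) = {v}.
FOLLOW(<E>): in <G>→<E>, the suffix after <E> is empty, so FOLLOW(<E>) ⊇ FOLLOW(<G>) = {v}; in <F>→<E> t t t, <E> is followed by t t t with FIRST {t}. Thus FOLLOW(<E>) = {t, v}.
FOLLOW(<S>): in <E>→<S>, the suffix after <S> is empty, so FOLLOW(<S>) ⊇ FOLLOW(<E>) = {t, v}; in <G>→v <S> <F>, <S> is followed by <F> with FIRST {q, t, v}. Thus FOLLOW(<S>) = {$, q, t, v}.
FOLLOW(<F>): in <G>→v <S> <F>, the suffix after <F> is empty, so FOLLOW(<F>) ⊇ FOLLOW(<G>) = {v}. Thus FOLLOW(<F>) = {v}.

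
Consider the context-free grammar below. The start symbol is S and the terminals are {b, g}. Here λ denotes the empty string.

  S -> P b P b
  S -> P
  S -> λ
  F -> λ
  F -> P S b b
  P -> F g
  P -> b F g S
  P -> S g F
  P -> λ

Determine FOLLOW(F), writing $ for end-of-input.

FIRST(S) = {λ, b, g}  (via P b P b, P)
FIRST(F) = {λ, b, g}  (via P S b b)
FIRST(P) = {λ, b, g}  (via F g, S g F)
FOLLOW(S) includes $ since S is the start symbol.
FOLLOW(S): in F->P S b b, S is followed by b b with FIRST {b}; in P->b F g S, the suffix after S is empty, so FOLLOW(S) ⊇ FOLLOW(P) = {$, b, g}; in P->S g F, S is followed by g F with FIRST {g}. Thus FOLLOW(S) = {$, b, g}.
FOLLOW(P): in S->P b P b (occurrence 1), P is followed by b P b with FIRST {b}; in S->P b P b (occurrence 2), P is followed by b with FIRST {b}; in S->P, the suffix after P is empty, so FOLLOW(P) ⊇ FOLLOW(S) = {$, b, g}; in F->P S b b, P is followed by S b b with FIRST {b, g}. Thus FOLLOW(P) = {$, b, g}.
FOLLOW(F): in P->F g, F is followed by g with FIRST {g}; in P->b F g S, F is followed by g S with FIRST {g}; in P->S g F, the suffix after F is empty, so FOLLOW(F) ⊇ FOLLOW(P) = {$, b, g}. Thus FOLLOW(F) = {$, b, g}.

{$, b, g}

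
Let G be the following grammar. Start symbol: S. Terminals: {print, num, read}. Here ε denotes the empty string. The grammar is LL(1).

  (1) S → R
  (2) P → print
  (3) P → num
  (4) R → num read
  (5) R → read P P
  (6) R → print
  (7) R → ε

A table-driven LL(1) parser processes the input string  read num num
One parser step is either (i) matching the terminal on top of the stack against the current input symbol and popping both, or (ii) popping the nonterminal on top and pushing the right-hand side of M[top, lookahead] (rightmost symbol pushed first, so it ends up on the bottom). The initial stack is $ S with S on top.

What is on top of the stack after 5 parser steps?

P

step 1: stack=$ S  input=read num num $  — expand S → R
step 2: stack=$ R  input=read num num $  — expand R → read P P
step 3: stack=$ P P read  input=read num num $  — match read
step 4: stack=$ P P  input=num num $  — expand P → num
step 5: stack=$ P num  input=num num $  — match num
Stack after step 5: $ P (top = P).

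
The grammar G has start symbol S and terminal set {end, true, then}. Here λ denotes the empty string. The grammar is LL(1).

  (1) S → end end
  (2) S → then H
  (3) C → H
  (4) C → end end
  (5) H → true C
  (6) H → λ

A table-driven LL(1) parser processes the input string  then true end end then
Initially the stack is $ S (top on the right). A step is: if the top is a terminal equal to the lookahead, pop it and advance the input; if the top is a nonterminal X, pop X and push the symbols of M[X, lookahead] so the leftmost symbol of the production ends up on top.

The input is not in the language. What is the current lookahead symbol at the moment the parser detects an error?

step 1: stack=$ S  input=then true end end then $  — expand S → then H
step 2: stack=$ H then  input=then true end end then $  — match then
step 3: stack=$ H  input=true end end then $  — expand H → true C
step 4: stack=$ C true  input=true end end then $  — match true
step 5: stack=$ C  input=end end then $  — expand C → end end
step 6: stack=$ end end  input=end end then $  — match end
step 7: stack=$ end  input=end then $  — match end
step 8: stack=$  input=then $  — error: stack empty but input remains

then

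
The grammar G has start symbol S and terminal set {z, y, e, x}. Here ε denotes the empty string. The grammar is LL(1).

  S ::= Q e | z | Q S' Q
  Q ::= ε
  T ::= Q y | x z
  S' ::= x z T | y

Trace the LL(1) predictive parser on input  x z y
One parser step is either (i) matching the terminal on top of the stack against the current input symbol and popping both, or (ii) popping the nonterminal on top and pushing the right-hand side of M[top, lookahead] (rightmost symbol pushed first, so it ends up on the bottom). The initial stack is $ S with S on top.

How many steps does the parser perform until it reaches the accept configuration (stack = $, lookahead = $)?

9

step 1: stack=$ S  input=x z y $  — expand S ::= Q S' Q
step 2: stack=$ Q S' Q  input=x z y $  — expand Q ::= ε
step 3: stack=$ Q S'  input=x z y $  — expand S' ::= x z T
step 4: stack=$ Q T z x  input=x z y $  — match x
step 5: stack=$ Q T z  input=z y $  — match z
step 6: stack=$ Q T  input=y $  — expand T ::= Q y
step 7: stack=$ Q y Q  input=y $  — expand Q ::= ε
step 8: stack=$ Q y  input=y $  — match y
step 9: stack=$ Q  input=$  — expand Q ::= ε
Accept reached after 9 steps.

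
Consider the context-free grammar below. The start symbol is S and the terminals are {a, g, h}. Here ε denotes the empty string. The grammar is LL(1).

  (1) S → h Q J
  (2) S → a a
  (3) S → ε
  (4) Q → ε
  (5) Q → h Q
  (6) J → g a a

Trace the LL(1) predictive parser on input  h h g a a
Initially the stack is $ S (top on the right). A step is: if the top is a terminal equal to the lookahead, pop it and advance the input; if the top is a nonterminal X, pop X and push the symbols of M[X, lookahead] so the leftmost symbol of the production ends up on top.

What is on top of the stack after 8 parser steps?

a

     Stack    Input        Action
  1  $ S      h h g a a $  expand S → h Q J
  2  $ J Q h  h h g a a $  match h
  3  $ J Q    h g a a $    expand Q → h Q
  4  $ J Q h  h g a a $    match h
  5  $ J Q    g a a $      expand Q → ε
  6  $ J      g a a $      expand J → g a a
  7  $ a a g  g a a $      match g
  8  $ a a    a a $        match a
Stack after step 8: $ a (top = a).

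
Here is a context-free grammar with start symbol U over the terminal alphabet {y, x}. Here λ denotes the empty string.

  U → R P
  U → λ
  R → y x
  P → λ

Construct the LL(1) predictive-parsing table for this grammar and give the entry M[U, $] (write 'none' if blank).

U → λ

FIRST(R) = {y}
FIRST(P) = {λ}
FIRST(U) = {λ, y}  (via R P)
FOLLOW(U) includes $ since U is the start symbol.
FOLLOW(U): U appears on no right-hand side. Thus FOLLOW(U) = {$}.
For U → R P: FIRST(R P) = {y}, so it goes in M[U, t] for t ∈ {y}.
For U → λ: FIRST(λ) = {λ}, so it goes in M[U, t] for t ∈ {}; since λ ∈ FIRST, also for every t ∈ FOLLOW(U) = {$}.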